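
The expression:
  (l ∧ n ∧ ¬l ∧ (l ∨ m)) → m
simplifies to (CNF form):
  True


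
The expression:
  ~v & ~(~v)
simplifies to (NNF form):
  False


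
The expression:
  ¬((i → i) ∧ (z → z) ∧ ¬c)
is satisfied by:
  {c: True}


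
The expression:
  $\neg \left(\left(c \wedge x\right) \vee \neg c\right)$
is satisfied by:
  {c: True, x: False}


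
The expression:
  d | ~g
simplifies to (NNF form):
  d | ~g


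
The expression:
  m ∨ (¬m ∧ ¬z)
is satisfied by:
  {m: True, z: False}
  {z: False, m: False}
  {z: True, m: True}


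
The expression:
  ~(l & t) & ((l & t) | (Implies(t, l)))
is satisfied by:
  {t: False}


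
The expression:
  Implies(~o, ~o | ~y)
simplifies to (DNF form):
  True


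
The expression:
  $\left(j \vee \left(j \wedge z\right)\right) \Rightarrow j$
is always true.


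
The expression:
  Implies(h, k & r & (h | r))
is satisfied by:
  {k: True, r: True, h: False}
  {k: True, r: False, h: False}
  {r: True, k: False, h: False}
  {k: False, r: False, h: False}
  {k: True, h: True, r: True}


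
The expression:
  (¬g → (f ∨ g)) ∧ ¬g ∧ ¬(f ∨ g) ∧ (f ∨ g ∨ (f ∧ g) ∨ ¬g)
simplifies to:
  False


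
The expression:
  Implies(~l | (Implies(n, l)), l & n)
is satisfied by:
  {n: True, l: True}


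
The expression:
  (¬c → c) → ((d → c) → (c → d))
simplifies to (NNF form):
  d ∨ ¬c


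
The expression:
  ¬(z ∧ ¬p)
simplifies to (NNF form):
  p ∨ ¬z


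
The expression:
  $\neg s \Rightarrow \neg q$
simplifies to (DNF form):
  $s \vee \neg q$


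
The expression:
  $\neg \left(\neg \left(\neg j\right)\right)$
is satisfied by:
  {j: False}


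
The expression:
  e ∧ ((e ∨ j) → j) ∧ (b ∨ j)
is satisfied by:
  {j: True, e: True}


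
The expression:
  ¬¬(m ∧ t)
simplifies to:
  m ∧ t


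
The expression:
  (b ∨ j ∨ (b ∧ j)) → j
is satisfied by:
  {j: True, b: False}
  {b: False, j: False}
  {b: True, j: True}


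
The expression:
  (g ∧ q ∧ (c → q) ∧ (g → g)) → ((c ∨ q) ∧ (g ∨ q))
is always true.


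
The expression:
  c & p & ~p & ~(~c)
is never true.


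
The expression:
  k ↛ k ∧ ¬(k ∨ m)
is never true.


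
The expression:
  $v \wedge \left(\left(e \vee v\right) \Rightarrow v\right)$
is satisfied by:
  {v: True}


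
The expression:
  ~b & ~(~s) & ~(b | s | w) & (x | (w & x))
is never true.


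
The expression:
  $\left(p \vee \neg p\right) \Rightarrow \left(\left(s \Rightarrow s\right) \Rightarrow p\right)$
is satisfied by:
  {p: True}


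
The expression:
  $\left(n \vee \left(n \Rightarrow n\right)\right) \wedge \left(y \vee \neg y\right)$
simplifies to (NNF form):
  $\text{True}$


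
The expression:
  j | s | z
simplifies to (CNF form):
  j | s | z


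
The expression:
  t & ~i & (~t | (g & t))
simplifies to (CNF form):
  g & t & ~i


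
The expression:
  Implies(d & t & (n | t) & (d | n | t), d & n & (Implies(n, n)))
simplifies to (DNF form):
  n | ~d | ~t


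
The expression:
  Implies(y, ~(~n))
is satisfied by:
  {n: True, y: False}
  {y: False, n: False}
  {y: True, n: True}


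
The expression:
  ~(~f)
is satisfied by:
  {f: True}


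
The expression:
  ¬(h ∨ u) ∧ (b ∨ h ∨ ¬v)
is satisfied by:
  {b: True, u: False, v: False, h: False}
  {b: False, u: False, v: False, h: False}
  {b: True, v: True, u: False, h: False}


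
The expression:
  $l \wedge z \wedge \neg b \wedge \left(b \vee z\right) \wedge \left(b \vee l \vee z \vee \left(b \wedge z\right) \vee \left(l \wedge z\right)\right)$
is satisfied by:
  {z: True, l: True, b: False}


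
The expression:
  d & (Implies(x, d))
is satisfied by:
  {d: True}


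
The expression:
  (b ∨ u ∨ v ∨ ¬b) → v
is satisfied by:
  {v: True}


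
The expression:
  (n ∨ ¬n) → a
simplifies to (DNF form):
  a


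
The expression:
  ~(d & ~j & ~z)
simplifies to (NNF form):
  j | z | ~d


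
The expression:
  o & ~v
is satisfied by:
  {o: True, v: False}


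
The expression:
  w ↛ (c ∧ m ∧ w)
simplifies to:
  w ∧ (¬c ∨ ¬m)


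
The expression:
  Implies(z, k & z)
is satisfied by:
  {k: True, z: False}
  {z: False, k: False}
  {z: True, k: True}


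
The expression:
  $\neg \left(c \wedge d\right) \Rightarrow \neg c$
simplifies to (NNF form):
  $d \vee \neg c$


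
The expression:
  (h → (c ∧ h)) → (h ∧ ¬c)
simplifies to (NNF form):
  h ∧ ¬c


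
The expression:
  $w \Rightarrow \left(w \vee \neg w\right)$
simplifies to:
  $\text{True}$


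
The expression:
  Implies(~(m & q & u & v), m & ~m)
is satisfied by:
  {m: True, u: True, q: True, v: True}


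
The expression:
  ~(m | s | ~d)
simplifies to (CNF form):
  d & ~m & ~s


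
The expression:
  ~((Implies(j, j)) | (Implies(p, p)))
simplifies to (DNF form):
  False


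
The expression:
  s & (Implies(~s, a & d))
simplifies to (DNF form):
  s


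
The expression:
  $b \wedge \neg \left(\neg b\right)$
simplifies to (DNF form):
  $b$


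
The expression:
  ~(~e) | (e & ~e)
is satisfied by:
  {e: True}


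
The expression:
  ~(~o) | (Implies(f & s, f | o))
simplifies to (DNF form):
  True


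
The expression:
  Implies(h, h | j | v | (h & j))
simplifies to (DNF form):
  True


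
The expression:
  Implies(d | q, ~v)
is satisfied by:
  {q: False, v: False, d: False}
  {d: True, q: False, v: False}
  {q: True, d: False, v: False}
  {d: True, q: True, v: False}
  {v: True, d: False, q: False}


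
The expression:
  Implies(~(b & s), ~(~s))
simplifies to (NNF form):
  s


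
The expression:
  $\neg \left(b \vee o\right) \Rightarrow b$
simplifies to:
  $b \vee o$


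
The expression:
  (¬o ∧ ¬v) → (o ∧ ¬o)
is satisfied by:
  {o: True, v: True}
  {o: True, v: False}
  {v: True, o: False}


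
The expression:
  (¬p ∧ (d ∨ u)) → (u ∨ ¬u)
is always true.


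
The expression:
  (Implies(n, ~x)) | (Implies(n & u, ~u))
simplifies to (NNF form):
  ~n | ~u | ~x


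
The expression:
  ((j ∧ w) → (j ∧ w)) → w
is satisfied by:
  {w: True}


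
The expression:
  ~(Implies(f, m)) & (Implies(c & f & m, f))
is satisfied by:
  {f: True, m: False}


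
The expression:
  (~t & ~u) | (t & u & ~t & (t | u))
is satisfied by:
  {u: False, t: False}


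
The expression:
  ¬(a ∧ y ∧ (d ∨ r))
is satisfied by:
  {d: False, y: False, a: False, r: False}
  {r: True, d: False, y: False, a: False}
  {d: True, r: False, y: False, a: False}
  {r: True, d: True, y: False, a: False}
  {a: True, r: False, d: False, y: False}
  {r: True, a: True, d: False, y: False}
  {a: True, d: True, r: False, y: False}
  {r: True, a: True, d: True, y: False}
  {y: True, a: False, d: False, r: False}
  {y: True, r: True, a: False, d: False}
  {y: True, d: True, a: False, r: False}
  {r: True, y: True, d: True, a: False}
  {y: True, a: True, r: False, d: False}


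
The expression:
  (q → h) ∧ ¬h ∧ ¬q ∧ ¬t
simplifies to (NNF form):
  ¬h ∧ ¬q ∧ ¬t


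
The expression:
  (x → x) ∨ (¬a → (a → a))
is always true.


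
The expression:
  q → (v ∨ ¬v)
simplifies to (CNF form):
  True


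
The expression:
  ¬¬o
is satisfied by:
  {o: True}


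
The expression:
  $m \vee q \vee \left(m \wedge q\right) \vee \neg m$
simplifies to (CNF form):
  $\text{True}$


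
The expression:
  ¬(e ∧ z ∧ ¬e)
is always true.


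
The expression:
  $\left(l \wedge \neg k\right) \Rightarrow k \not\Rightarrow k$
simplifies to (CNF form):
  $k \vee \neg l$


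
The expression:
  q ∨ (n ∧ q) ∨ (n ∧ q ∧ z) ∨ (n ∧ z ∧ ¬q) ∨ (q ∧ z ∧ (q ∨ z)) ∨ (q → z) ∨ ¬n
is always true.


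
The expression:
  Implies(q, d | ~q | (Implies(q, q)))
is always true.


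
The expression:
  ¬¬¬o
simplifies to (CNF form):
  ¬o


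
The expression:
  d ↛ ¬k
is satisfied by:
  {d: True, k: True}


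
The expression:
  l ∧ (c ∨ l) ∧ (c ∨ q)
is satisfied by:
  {q: True, c: True, l: True}
  {q: True, l: True, c: False}
  {c: True, l: True, q: False}


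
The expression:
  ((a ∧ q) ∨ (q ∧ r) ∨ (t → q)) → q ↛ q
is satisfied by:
  {t: True, q: False}


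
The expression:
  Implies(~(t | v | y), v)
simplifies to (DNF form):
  t | v | y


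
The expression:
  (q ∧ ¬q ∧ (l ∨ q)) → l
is always true.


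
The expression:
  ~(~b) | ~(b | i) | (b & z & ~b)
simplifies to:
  b | ~i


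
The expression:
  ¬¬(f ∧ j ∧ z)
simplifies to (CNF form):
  f ∧ j ∧ z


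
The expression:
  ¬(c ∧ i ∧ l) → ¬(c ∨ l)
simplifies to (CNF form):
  (c ∨ ¬l) ∧ (i ∨ ¬l) ∧ (l ∨ ¬c)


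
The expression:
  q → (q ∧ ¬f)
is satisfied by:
  {q: False, f: False}
  {f: True, q: False}
  {q: True, f: False}


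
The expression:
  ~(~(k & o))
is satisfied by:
  {o: True, k: True}


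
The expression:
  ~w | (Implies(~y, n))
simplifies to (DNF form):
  n | y | ~w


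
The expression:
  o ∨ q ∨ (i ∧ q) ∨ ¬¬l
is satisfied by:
  {q: True, l: True, o: True}
  {q: True, l: True, o: False}
  {q: True, o: True, l: False}
  {q: True, o: False, l: False}
  {l: True, o: True, q: False}
  {l: True, o: False, q: False}
  {o: True, l: False, q: False}


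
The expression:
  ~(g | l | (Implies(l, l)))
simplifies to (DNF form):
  False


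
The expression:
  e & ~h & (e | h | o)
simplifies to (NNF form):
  e & ~h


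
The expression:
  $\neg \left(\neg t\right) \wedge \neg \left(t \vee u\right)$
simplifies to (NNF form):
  $\text{False}$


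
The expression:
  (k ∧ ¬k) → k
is always true.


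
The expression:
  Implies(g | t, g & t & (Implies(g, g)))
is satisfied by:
  {t: False, g: False}
  {g: True, t: True}


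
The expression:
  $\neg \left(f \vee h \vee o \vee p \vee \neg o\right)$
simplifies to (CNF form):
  $\text{False}$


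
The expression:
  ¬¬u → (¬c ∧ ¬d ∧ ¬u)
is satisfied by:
  {u: False}


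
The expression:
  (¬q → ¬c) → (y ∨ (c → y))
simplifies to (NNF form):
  y ∨ ¬c ∨ ¬q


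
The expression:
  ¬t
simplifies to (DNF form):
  ¬t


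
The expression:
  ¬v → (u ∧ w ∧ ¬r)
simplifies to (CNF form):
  (u ∨ v) ∧ (v ∨ w) ∧ (v ∨ ¬r)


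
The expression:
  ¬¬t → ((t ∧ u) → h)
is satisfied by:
  {h: True, u: False, t: False}
  {u: False, t: False, h: False}
  {t: True, h: True, u: False}
  {t: True, u: False, h: False}
  {h: True, u: True, t: False}
  {u: True, h: False, t: False}
  {t: True, u: True, h: True}


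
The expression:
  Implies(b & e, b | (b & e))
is always true.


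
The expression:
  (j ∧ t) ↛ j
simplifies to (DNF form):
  False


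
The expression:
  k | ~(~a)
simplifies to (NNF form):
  a | k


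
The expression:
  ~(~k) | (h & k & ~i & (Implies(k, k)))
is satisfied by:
  {k: True}


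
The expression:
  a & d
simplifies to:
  a & d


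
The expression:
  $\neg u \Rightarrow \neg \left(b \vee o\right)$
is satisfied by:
  {u: True, o: False, b: False}
  {b: True, u: True, o: False}
  {u: True, o: True, b: False}
  {b: True, u: True, o: True}
  {b: False, o: False, u: False}


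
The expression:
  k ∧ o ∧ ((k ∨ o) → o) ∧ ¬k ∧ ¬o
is never true.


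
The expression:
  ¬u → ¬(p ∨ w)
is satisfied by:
  {u: True, p: False, w: False}
  {u: True, w: True, p: False}
  {u: True, p: True, w: False}
  {u: True, w: True, p: True}
  {w: False, p: False, u: False}


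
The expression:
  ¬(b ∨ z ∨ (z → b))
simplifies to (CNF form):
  False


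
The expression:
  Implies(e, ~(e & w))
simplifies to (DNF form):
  ~e | ~w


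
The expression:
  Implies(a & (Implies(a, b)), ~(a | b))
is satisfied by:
  {a: False, b: False}
  {b: True, a: False}
  {a: True, b: False}


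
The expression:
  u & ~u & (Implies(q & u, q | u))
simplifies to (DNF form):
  False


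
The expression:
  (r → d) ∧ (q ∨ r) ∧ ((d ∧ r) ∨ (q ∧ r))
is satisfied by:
  {r: True, d: True}


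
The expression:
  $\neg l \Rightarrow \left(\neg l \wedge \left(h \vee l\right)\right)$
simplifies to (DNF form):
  $h \vee l$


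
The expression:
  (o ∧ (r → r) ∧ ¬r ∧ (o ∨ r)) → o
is always true.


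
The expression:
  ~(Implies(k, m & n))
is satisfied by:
  {k: True, m: False, n: False}
  {n: True, k: True, m: False}
  {m: True, k: True, n: False}


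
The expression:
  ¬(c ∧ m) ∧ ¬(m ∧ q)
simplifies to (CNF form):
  (¬c ∨ ¬m) ∧ (¬m ∨ ¬q)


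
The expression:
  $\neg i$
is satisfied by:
  {i: False}


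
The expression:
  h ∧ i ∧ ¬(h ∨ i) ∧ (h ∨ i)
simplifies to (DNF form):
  False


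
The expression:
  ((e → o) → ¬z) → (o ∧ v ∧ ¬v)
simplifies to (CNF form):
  z ∧ (o ∨ ¬e)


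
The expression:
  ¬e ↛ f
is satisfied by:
  {f: True, e: False}
  {e: False, f: False}
  {e: True, f: True}


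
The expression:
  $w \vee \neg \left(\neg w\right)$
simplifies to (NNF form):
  $w$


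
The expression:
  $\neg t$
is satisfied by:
  {t: False}


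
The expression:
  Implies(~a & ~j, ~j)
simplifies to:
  True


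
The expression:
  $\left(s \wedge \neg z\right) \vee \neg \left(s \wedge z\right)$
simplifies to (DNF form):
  $\neg s \vee \neg z$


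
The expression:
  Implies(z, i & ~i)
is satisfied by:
  {z: False}


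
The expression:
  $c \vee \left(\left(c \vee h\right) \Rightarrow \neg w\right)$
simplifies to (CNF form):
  $c \vee \neg h \vee \neg w$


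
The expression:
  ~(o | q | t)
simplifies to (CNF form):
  ~o & ~q & ~t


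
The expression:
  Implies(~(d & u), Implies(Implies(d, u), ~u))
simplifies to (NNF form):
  d | ~u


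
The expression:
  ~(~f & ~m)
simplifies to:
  f | m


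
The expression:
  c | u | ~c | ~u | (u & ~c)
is always true.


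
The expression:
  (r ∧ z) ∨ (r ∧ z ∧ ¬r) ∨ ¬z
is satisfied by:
  {r: True, z: False}
  {z: False, r: False}
  {z: True, r: True}


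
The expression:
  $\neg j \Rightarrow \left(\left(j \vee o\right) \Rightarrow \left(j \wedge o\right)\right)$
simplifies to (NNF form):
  $j \vee \neg o$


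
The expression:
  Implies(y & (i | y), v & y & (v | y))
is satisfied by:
  {v: True, y: False}
  {y: False, v: False}
  {y: True, v: True}


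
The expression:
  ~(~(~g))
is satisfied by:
  {g: False}


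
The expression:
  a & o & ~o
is never true.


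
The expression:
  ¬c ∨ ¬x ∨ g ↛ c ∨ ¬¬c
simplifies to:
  True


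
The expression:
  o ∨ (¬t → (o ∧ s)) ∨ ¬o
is always true.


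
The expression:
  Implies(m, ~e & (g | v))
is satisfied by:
  {g: True, v: True, m: False, e: False}
  {g: True, v: False, m: False, e: False}
  {v: True, e: False, g: False, m: False}
  {e: False, v: False, g: False, m: False}
  {e: True, g: True, v: True, m: False}
  {e: True, g: True, v: False, m: False}
  {e: True, v: True, g: False, m: False}
  {e: True, v: False, g: False, m: False}
  {m: True, g: True, v: True, e: False}
  {m: True, g: True, v: False, e: False}
  {m: True, v: True, g: False, e: False}


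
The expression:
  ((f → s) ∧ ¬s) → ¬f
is always true.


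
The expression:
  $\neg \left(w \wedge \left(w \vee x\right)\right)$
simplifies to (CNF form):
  $\neg w$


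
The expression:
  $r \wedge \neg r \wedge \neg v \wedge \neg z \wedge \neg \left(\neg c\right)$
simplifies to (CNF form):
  $\text{False}$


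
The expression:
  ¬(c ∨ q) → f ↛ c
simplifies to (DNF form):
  c ∨ f ∨ q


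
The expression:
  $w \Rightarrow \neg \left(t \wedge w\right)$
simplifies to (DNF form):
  $\neg t \vee \neg w$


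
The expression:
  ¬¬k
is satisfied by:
  {k: True}


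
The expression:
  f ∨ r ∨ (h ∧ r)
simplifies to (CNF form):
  f ∨ r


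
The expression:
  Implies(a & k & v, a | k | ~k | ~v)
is always true.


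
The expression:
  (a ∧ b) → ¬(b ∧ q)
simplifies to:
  ¬a ∨ ¬b ∨ ¬q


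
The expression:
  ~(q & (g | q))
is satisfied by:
  {q: False}


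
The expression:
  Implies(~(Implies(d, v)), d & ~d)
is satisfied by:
  {v: True, d: False}
  {d: False, v: False}
  {d: True, v: True}


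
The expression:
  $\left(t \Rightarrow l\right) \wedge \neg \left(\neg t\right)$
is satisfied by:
  {t: True, l: True}


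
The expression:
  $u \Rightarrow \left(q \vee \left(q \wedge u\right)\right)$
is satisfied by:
  {q: True, u: False}
  {u: False, q: False}
  {u: True, q: True}


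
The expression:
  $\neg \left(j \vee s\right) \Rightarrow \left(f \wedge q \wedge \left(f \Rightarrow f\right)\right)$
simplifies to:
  $j \vee s \vee \left(f \wedge q\right)$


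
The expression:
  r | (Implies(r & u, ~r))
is always true.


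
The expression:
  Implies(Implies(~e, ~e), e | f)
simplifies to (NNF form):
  e | f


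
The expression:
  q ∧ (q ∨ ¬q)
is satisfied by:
  {q: True}


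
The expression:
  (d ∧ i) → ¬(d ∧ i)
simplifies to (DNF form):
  ¬d ∨ ¬i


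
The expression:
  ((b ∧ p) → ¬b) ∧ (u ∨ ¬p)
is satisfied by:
  {u: True, p: False, b: False}
  {u: False, p: False, b: False}
  {b: True, u: True, p: False}
  {b: True, u: False, p: False}
  {p: True, u: True, b: False}


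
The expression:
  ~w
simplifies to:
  ~w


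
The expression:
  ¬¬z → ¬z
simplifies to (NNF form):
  ¬z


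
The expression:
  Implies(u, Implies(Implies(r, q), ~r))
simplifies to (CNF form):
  ~q | ~r | ~u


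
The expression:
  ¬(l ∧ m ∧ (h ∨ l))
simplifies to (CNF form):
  ¬l ∨ ¬m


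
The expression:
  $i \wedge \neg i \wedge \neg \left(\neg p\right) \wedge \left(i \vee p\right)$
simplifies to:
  $\text{False}$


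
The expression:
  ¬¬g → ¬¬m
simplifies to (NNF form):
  m ∨ ¬g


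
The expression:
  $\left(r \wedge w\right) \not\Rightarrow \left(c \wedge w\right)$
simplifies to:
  $r \wedge w \wedge \neg c$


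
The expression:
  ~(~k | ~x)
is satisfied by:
  {x: True, k: True}


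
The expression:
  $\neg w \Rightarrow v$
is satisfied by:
  {v: True, w: True}
  {v: True, w: False}
  {w: True, v: False}


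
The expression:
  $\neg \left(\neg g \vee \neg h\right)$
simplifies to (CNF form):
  $g \wedge h$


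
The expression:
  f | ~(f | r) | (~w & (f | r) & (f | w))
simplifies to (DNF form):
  f | ~r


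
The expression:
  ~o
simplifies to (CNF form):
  ~o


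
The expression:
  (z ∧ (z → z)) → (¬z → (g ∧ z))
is always true.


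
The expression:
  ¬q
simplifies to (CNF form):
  ¬q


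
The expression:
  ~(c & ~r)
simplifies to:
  r | ~c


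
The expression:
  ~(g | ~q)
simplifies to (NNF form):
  q & ~g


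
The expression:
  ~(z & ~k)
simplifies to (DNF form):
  k | ~z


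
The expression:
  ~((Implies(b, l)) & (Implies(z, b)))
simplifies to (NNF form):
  (b & ~l) | (z & ~b)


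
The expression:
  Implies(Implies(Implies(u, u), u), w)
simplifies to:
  w | ~u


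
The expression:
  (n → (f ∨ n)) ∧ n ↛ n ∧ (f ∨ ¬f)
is never true.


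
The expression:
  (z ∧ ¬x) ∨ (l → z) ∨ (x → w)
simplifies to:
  w ∨ z ∨ ¬l ∨ ¬x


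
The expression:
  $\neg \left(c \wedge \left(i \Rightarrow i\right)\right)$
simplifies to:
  $\neg c$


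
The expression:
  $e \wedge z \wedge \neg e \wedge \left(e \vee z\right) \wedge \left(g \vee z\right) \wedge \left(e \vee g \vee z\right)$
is never true.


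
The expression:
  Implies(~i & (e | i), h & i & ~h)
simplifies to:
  i | ~e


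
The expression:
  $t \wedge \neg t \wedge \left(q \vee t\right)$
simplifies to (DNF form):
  $\text{False}$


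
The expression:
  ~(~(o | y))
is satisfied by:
  {y: True, o: True}
  {y: True, o: False}
  {o: True, y: False}


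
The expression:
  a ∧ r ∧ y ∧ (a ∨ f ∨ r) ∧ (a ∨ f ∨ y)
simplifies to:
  a ∧ r ∧ y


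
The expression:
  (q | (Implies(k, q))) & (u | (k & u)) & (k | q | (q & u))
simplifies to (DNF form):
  q & u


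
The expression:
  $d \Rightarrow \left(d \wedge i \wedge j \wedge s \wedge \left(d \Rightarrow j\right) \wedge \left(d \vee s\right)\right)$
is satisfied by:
  {i: True, j: True, s: True, d: False}
  {i: True, j: True, s: False, d: False}
  {i: True, s: True, j: False, d: False}
  {i: True, s: False, j: False, d: False}
  {j: True, s: True, i: False, d: False}
  {j: True, i: False, s: False, d: False}
  {j: False, s: True, i: False, d: False}
  {j: False, i: False, s: False, d: False}
  {i: True, d: True, j: True, s: True}


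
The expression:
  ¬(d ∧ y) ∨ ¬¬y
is always true.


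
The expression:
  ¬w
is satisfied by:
  {w: False}


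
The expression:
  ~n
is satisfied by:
  {n: False}


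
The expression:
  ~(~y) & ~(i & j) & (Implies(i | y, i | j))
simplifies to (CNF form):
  y & (i | j) & (~i | ~j)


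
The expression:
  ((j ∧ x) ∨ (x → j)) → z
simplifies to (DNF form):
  z ∨ (x ∧ ¬j)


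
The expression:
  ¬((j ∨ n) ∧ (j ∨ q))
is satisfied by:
  {q: False, j: False, n: False}
  {n: True, q: False, j: False}
  {q: True, n: False, j: False}


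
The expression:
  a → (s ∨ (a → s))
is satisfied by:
  {s: True, a: False}
  {a: False, s: False}
  {a: True, s: True}


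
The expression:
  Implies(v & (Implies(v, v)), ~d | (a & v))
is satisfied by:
  {a: True, v: False, d: False}
  {v: False, d: False, a: False}
  {a: True, d: True, v: False}
  {d: True, v: False, a: False}
  {a: True, v: True, d: False}
  {v: True, a: False, d: False}
  {a: True, d: True, v: True}


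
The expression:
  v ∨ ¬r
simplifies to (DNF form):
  v ∨ ¬r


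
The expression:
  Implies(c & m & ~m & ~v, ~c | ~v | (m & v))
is always true.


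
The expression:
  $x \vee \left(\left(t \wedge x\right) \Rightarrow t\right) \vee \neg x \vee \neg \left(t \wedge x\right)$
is always true.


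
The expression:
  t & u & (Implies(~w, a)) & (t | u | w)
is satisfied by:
  {t: True, a: True, w: True, u: True}
  {t: True, a: True, u: True, w: False}
  {t: True, w: True, u: True, a: False}


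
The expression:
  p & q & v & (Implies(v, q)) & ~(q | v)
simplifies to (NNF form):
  False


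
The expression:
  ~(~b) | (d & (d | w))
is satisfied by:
  {b: True, d: True}
  {b: True, d: False}
  {d: True, b: False}


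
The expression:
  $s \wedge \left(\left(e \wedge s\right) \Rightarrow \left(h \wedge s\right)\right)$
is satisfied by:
  {h: True, s: True, e: False}
  {s: True, e: False, h: False}
  {h: True, e: True, s: True}


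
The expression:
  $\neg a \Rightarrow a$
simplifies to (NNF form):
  $a$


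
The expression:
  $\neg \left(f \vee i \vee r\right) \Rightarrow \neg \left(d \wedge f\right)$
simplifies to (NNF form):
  $\text{True}$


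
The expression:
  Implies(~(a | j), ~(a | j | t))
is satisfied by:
  {a: True, j: True, t: False}
  {a: True, j: False, t: False}
  {j: True, a: False, t: False}
  {a: False, j: False, t: False}
  {a: True, t: True, j: True}
  {a: True, t: True, j: False}
  {t: True, j: True, a: False}


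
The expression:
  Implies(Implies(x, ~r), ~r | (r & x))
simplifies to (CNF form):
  x | ~r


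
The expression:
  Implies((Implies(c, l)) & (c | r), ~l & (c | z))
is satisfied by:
  {z: True, l: False, c: False, r: False}
  {z: False, l: False, c: False, r: False}
  {r: True, z: True, l: False, c: False}
  {c: True, z: True, l: False, r: False}
  {c: True, z: False, l: False, r: False}
  {r: True, c: True, z: True, l: False}
  {r: True, c: True, z: False, l: False}
  {l: True, z: True, c: False, r: False}
  {l: True, z: False, c: False, r: False}


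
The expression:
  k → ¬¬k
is always true.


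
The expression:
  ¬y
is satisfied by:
  {y: False}


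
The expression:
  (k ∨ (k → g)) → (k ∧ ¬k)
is never true.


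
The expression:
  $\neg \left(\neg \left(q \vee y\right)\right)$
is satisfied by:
  {y: True, q: True}
  {y: True, q: False}
  {q: True, y: False}


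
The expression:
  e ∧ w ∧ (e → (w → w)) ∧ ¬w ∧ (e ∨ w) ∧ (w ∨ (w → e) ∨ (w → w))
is never true.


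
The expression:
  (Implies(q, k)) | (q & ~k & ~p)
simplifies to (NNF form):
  k | ~p | ~q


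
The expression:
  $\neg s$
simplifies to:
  $\neg s$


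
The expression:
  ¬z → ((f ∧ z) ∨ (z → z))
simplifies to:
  True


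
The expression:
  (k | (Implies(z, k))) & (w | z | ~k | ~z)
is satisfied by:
  {k: True, z: False}
  {z: False, k: False}
  {z: True, k: True}


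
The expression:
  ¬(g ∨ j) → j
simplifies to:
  g ∨ j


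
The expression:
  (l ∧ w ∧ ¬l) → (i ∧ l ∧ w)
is always true.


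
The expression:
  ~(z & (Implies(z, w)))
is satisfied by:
  {w: False, z: False}
  {z: True, w: False}
  {w: True, z: False}


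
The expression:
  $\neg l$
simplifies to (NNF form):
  $\neg l$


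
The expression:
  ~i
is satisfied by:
  {i: False}


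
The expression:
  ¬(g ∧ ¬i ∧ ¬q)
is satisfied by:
  {i: True, q: True, g: False}
  {i: True, g: False, q: False}
  {q: True, g: False, i: False}
  {q: False, g: False, i: False}
  {i: True, q: True, g: True}
  {i: True, g: True, q: False}
  {q: True, g: True, i: False}


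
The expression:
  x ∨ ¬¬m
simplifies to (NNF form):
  m ∨ x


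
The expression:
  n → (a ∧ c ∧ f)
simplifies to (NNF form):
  (a ∧ c ∧ f) ∨ ¬n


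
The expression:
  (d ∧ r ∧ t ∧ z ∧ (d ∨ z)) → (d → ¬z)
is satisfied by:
  {t: False, z: False, d: False, r: False}
  {r: True, t: False, z: False, d: False}
  {d: True, t: False, z: False, r: False}
  {r: True, d: True, t: False, z: False}
  {z: True, r: False, t: False, d: False}
  {r: True, z: True, t: False, d: False}
  {d: True, z: True, r: False, t: False}
  {r: True, d: True, z: True, t: False}
  {t: True, d: False, z: False, r: False}
  {r: True, t: True, d: False, z: False}
  {d: True, t: True, r: False, z: False}
  {r: True, d: True, t: True, z: False}
  {z: True, t: True, d: False, r: False}
  {r: True, z: True, t: True, d: False}
  {d: True, z: True, t: True, r: False}


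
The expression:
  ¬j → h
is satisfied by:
  {h: True, j: True}
  {h: True, j: False}
  {j: True, h: False}


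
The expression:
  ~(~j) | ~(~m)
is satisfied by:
  {m: True, j: True}
  {m: True, j: False}
  {j: True, m: False}


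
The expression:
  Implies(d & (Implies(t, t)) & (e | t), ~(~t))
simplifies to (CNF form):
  t | ~d | ~e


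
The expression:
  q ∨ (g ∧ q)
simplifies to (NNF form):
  q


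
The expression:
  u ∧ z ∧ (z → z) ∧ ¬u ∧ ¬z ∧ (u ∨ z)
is never true.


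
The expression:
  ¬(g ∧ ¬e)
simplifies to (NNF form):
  e ∨ ¬g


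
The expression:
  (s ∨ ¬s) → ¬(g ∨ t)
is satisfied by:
  {g: False, t: False}


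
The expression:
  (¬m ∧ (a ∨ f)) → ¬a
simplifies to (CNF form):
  m ∨ ¬a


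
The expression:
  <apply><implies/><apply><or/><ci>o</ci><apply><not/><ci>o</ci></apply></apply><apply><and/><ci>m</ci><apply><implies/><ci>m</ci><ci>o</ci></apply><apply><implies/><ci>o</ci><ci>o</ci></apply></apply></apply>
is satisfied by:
  {m: True, o: True}


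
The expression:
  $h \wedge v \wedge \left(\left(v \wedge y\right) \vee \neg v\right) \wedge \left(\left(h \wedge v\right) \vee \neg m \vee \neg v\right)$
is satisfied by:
  {h: True, y: True, v: True}


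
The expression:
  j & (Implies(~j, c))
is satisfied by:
  {j: True}


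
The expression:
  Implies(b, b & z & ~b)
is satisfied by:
  {b: False}


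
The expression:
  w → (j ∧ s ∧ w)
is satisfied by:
  {s: True, j: True, w: False}
  {s: True, j: False, w: False}
  {j: True, s: False, w: False}
  {s: False, j: False, w: False}
  {s: True, w: True, j: True}


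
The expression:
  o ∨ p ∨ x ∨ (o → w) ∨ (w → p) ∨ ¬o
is always true.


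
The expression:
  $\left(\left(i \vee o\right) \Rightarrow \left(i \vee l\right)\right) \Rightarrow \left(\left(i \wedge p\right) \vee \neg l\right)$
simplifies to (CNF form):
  $\left(i \vee \neg l\right) \wedge \left(p \vee \neg l\right)$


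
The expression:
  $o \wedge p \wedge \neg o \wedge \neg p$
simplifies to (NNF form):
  $\text{False}$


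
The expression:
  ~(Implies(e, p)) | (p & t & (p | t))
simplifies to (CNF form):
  (e | p) & (e | t) & (p | ~p) & (t | ~p)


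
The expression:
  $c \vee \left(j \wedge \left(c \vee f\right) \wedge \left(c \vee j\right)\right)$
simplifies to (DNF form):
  $c \vee \left(f \wedge j\right)$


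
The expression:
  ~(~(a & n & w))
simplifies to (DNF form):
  a & n & w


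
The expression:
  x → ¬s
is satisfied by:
  {s: False, x: False}
  {x: True, s: False}
  {s: True, x: False}


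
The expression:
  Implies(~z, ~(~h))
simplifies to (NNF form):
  h | z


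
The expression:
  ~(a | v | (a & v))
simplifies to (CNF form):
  ~a & ~v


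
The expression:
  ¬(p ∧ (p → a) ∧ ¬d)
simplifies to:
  d ∨ ¬a ∨ ¬p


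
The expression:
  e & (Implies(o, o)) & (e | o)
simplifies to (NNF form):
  e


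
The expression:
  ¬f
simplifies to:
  ¬f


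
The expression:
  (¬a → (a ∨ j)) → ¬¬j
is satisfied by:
  {j: True, a: False}
  {a: False, j: False}
  {a: True, j: True}


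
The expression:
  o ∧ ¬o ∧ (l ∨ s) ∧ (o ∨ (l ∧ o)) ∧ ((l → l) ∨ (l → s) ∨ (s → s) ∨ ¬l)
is never true.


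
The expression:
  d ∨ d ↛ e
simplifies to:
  d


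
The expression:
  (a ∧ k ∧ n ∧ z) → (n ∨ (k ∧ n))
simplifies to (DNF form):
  True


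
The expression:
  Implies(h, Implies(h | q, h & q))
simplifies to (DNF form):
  q | ~h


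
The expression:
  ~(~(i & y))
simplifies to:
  i & y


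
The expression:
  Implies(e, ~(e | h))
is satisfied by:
  {e: False}


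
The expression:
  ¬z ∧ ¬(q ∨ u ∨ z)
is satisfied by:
  {q: False, u: False, z: False}


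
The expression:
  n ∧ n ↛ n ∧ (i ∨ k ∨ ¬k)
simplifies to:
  False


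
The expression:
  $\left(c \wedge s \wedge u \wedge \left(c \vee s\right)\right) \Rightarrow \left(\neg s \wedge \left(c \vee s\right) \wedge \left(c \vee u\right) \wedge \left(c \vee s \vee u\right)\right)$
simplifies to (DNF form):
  $\neg c \vee \neg s \vee \neg u$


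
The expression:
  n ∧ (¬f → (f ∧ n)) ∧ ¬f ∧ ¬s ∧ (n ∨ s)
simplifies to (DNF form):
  False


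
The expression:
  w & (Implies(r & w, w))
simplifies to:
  w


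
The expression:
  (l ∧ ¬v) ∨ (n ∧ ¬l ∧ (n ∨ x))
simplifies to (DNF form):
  (l ∧ ¬v) ∨ (n ∧ ¬l)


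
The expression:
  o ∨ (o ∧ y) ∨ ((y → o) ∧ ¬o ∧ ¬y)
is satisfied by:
  {o: True, y: False}
  {y: False, o: False}
  {y: True, o: True}


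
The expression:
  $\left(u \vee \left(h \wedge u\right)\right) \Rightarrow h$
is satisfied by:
  {h: True, u: False}
  {u: False, h: False}
  {u: True, h: True}


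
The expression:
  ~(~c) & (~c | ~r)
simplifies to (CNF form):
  c & ~r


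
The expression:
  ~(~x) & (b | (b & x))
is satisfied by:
  {b: True, x: True}


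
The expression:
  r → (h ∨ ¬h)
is always true.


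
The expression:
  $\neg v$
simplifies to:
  $\neg v$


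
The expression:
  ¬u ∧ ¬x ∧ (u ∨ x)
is never true.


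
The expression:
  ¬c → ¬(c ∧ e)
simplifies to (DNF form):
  True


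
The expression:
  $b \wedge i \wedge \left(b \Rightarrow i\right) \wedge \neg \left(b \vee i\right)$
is never true.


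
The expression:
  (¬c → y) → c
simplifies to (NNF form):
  c ∨ ¬y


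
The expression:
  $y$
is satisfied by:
  {y: True}


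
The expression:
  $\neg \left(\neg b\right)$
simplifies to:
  $b$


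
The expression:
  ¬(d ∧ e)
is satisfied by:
  {e: False, d: False}
  {d: True, e: False}
  {e: True, d: False}


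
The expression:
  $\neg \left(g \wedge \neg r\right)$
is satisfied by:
  {r: True, g: False}
  {g: False, r: False}
  {g: True, r: True}


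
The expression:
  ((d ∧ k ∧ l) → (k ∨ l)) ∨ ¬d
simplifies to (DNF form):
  True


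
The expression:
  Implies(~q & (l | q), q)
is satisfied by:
  {q: True, l: False}
  {l: False, q: False}
  {l: True, q: True}


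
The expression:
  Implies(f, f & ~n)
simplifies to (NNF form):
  ~f | ~n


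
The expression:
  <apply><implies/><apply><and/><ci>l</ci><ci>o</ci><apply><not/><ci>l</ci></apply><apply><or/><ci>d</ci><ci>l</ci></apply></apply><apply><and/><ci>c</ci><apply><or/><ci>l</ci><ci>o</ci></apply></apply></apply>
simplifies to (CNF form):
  <true/>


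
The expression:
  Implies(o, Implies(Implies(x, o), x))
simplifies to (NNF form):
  x | ~o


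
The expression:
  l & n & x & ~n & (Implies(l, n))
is never true.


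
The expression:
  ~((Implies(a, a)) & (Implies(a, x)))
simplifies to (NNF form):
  a & ~x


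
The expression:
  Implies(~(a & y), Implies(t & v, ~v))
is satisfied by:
  {a: True, y: True, v: False, t: False}
  {a: True, y: False, v: False, t: False}
  {y: True, a: False, v: False, t: False}
  {a: False, y: False, v: False, t: False}
  {a: True, t: True, y: True, v: False}
  {a: True, t: True, y: False, v: False}
  {t: True, y: True, a: False, v: False}
  {t: True, a: False, y: False, v: False}
  {a: True, v: True, y: True, t: False}
  {a: True, v: True, y: False, t: False}
  {v: True, y: True, a: False, t: False}
  {v: True, a: False, y: False, t: False}
  {a: True, t: True, v: True, y: True}


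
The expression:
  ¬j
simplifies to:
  ¬j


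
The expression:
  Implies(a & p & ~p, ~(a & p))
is always true.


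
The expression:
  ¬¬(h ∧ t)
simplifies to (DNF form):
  h ∧ t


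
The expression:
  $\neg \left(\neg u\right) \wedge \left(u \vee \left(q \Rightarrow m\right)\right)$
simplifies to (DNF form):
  $u$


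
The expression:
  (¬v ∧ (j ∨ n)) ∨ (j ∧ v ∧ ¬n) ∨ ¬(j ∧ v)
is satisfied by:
  {v: False, n: False, j: False}
  {j: True, v: False, n: False}
  {n: True, v: False, j: False}
  {j: True, n: True, v: False}
  {v: True, j: False, n: False}
  {j: True, v: True, n: False}
  {n: True, v: True, j: False}


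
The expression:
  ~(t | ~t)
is never true.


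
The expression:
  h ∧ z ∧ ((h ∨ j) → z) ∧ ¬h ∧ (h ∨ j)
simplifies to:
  False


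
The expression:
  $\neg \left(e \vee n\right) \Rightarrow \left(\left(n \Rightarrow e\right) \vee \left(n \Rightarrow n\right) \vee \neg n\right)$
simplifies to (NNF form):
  $\text{True}$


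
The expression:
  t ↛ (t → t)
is never true.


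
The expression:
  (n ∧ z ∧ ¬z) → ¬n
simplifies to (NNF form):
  True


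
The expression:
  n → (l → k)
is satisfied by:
  {k: True, l: False, n: False}
  {l: False, n: False, k: False}
  {n: True, k: True, l: False}
  {n: True, l: False, k: False}
  {k: True, l: True, n: False}
  {l: True, k: False, n: False}
  {n: True, l: True, k: True}


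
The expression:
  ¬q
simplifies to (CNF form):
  ¬q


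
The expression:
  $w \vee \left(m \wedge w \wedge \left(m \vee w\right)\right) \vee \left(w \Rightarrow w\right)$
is always true.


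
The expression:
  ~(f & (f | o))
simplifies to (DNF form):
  ~f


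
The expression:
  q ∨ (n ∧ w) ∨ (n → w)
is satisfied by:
  {q: True, w: True, n: False}
  {q: True, w: False, n: False}
  {w: True, q: False, n: False}
  {q: False, w: False, n: False}
  {n: True, q: True, w: True}
  {n: True, q: True, w: False}
  {n: True, w: True, q: False}


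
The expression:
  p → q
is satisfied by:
  {q: True, p: False}
  {p: False, q: False}
  {p: True, q: True}


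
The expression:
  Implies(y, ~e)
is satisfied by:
  {e: False, y: False}
  {y: True, e: False}
  {e: True, y: False}


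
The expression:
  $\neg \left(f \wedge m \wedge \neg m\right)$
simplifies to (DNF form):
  $\text{True}$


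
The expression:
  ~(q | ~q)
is never true.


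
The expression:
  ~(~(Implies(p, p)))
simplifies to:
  True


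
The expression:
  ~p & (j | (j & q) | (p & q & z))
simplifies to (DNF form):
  j & ~p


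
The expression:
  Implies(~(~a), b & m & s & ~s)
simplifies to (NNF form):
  ~a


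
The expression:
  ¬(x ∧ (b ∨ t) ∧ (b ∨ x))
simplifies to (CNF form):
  (¬b ∨ ¬x) ∧ (¬t ∨ ¬x)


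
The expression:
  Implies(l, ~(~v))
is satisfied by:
  {v: True, l: False}
  {l: False, v: False}
  {l: True, v: True}


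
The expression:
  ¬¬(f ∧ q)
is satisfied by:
  {f: True, q: True}


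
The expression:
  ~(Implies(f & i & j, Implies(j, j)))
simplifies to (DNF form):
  False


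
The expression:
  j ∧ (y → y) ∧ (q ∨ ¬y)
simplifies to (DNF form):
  (j ∧ q) ∨ (j ∧ ¬y)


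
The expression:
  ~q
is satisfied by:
  {q: False}


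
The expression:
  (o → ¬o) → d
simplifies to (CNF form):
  d ∨ o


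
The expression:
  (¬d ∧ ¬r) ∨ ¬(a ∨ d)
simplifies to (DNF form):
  (¬a ∧ ¬d) ∨ (¬d ∧ ¬r)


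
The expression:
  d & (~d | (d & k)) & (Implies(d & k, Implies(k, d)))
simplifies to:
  d & k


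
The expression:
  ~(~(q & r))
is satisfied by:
  {r: True, q: True}


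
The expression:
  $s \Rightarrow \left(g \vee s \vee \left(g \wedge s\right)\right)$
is always true.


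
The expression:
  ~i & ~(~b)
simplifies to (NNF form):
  b & ~i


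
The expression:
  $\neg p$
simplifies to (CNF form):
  $\neg p$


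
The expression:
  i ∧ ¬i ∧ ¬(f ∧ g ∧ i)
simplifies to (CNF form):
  False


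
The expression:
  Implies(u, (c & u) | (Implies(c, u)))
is always true.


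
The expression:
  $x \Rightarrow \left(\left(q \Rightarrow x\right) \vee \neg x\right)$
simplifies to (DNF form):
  $\text{True}$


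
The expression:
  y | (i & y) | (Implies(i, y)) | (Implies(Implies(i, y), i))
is always true.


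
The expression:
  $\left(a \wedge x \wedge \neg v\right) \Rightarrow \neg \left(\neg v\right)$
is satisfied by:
  {v: True, x: False, a: False}
  {x: False, a: False, v: False}
  {a: True, v: True, x: False}
  {a: True, x: False, v: False}
  {v: True, x: True, a: False}
  {x: True, v: False, a: False}
  {a: True, x: True, v: True}
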